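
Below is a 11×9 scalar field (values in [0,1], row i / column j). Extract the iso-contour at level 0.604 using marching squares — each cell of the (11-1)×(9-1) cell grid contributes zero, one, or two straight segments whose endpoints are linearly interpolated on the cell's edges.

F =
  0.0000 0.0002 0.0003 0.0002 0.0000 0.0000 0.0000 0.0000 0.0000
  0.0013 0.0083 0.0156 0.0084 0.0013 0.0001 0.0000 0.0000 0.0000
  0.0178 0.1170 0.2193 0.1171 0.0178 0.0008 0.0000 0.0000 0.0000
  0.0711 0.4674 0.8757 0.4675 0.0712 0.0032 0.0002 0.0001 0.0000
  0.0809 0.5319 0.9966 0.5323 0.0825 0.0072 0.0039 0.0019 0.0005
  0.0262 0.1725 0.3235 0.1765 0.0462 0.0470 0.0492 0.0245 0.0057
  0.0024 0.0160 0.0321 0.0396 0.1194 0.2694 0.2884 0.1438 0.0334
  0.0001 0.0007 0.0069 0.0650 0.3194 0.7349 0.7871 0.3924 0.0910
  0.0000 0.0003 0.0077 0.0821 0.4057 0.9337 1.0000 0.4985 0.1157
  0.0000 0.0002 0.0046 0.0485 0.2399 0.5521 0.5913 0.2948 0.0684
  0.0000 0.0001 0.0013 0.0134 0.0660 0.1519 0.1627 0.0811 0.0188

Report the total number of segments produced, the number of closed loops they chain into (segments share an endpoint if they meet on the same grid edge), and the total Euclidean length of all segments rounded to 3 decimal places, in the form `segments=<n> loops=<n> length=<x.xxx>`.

segments=14 loops=2 length=13.091

cell (2,1): code 0100 → (2.586,2.000)–(3.000,1.335)
cell (2,2): code 1000 → (3.000,2.666)–(2.586,2.000)
cell (3,1): code 0110 → (3.000,1.335)–(4.000,1.155)
cell (3,2): code 1001 → (4.000,2.846)–(3.000,2.666)
cell (4,1): code 0010 → (4.000,1.155)–(4.583,2.000)
cell (4,2): code 0001 → (4.583,2.000)–(4.000,2.846)
cell (6,4): code 0100 → (6.719,5.000)–(7.000,4.685)
cell (6,5): code 1100 → (6.633,6.000)–(6.719,5.000)
cell (6,6): code 1000 → (7.000,6.464)–(6.633,6.000)
cell (7,4): code 0110 → (7.000,4.685)–(8.000,4.376)
cell (7,6): code 1001 → (8.000,6.790)–(7.000,6.464)
cell (8,4): code 0010 → (8.000,4.376)–(8.864,5.000)
cell (8,5): code 0011 → (8.864,5.000)–(8.969,6.000)
cell (8,6): code 0001 → (8.969,6.000)–(8.000,6.790)
total: 14 segments, chained into 2 closed loop(s), length Σ = 13.090891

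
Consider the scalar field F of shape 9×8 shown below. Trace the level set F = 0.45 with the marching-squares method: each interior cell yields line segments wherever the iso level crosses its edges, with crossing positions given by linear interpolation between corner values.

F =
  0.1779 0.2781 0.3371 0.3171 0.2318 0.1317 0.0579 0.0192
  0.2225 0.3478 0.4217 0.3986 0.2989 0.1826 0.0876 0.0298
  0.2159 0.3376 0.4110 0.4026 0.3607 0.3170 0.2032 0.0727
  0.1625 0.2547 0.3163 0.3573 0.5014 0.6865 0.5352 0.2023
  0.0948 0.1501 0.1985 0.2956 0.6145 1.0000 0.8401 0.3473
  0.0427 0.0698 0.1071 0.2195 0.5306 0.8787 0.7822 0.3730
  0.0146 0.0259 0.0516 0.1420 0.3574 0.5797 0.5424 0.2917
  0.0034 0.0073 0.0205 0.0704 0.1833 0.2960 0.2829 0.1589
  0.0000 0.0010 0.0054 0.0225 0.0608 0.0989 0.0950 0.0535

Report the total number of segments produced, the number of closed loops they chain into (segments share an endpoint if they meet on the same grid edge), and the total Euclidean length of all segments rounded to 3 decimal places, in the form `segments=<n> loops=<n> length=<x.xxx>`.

cell (2,3): code 0100 → (2.635,4.000)–(3.000,3.643)
cell (2,4): code 1100 → (2.360,5.000)–(2.635,4.000)
cell (2,5): code 1100 → (2.743,6.000)–(2.360,5.000)
cell (2,6): code 1000 → (3.000,6.256)–(2.743,6.000)
cell (3,3): code 0110 → (3.000,3.643)–(4.000,3.484)
cell (3,6): code 1001 → (4.000,6.792)–(3.000,6.256)
cell (4,3): code 0110 → (4.000,3.484)–(5.000,3.741)
cell (4,6): code 1001 → (5.000,6.812)–(4.000,6.792)
cell (5,3): code 0010 → (5.000,3.741)–(5.465,4.000)
cell (5,4): code 0111 → (5.465,4.000)–(6.000,4.417)
cell (5,6): code 1001 → (6.000,6.369)–(5.000,6.812)
cell (6,4): code 0010 → (6.000,4.417)–(6.457,5.000)
cell (6,5): code 0011 → (6.457,5.000)–(6.356,6.000)
cell (6,6): code 0001 → (6.356,6.000)–(6.000,6.369)
total: 14 segments, chained into 1 closed loop(s), length Σ = 11.723721

segments=14 loops=1 length=11.724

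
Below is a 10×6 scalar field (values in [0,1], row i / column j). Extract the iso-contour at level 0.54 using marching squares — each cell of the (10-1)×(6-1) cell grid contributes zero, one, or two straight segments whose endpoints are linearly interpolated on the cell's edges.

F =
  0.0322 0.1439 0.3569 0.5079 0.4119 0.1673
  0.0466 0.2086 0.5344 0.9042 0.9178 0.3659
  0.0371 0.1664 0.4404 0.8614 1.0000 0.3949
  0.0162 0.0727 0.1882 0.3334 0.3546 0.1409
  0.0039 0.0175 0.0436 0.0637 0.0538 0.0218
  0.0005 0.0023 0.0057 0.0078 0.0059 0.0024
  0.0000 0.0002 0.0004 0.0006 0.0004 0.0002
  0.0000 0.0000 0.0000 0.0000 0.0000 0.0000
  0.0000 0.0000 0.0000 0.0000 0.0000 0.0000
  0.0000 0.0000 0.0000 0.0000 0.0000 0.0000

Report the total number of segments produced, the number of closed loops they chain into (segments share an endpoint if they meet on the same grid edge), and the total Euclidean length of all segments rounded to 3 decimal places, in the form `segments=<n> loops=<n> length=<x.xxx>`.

cell (0,2): code 0100 → (0.081,3.000)–(1.000,2.015)
cell (0,3): code 1100 → (0.253,4.000)–(0.081,3.000)
cell (0,4): code 1000 → (1.000,4.685)–(0.253,4.000)
cell (1,2): code 0110 → (1.000,2.015)–(2.000,2.237)
cell (1,4): code 1001 → (2.000,4.760)–(1.000,4.685)
cell (2,2): code 0010 → (2.000,2.237)–(2.609,3.000)
cell (2,3): code 0011 → (2.609,3.000)–(2.713,4.000)
cell (2,4): code 0001 → (2.713,4.000)–(2.000,4.760)
total: 8 segments, chained into 1 closed loop(s), length Σ = 8.425754

segments=8 loops=1 length=8.426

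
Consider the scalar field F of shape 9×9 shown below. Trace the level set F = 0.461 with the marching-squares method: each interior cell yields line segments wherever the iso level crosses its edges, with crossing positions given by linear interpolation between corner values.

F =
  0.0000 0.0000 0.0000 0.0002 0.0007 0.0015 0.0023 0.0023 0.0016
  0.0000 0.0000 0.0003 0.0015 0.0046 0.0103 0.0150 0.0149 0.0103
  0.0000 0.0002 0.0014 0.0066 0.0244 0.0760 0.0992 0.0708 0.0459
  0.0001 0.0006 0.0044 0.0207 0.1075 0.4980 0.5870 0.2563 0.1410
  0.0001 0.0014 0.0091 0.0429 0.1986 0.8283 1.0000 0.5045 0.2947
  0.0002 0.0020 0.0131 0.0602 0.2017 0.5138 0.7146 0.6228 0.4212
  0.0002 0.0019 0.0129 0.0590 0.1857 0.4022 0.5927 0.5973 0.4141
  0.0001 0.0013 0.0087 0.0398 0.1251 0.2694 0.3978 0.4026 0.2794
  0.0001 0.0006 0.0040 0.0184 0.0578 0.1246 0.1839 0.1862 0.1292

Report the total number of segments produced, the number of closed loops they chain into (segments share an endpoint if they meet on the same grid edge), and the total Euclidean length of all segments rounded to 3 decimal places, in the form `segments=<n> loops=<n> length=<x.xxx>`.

cell (2,4): code 0100 → (2.912,5.000)–(3.000,4.905)
cell (2,5): code 1100 → (2.742,6.000)–(2.912,5.000)
cell (2,6): code 1000 → (3.000,6.381)–(2.742,6.000)
cell (3,4): code 0110 → (3.000,4.905)–(4.000,4.417)
cell (3,6): code 1101 → (3.825,7.000)–(3.000,6.381)
cell (3,7): code 1000 → (4.000,7.207)–(3.825,7.000)
cell (4,4): code 0110 → (4.000,4.417)–(5.000,4.831)
cell (4,7): code 1001 → (5.000,7.803)–(4.000,7.207)
cell (5,4): code 0010 → (5.000,4.831)–(5.473,5.000)
cell (5,5): code 0111 → (5.473,5.000)–(6.000,5.309)
cell (5,7): code 1001 → (6.000,7.744)–(5.000,7.803)
cell (6,5): code 0010 → (6.000,5.309)–(6.676,6.000)
cell (6,6): code 0011 → (6.676,6.000)–(6.700,7.000)
cell (6,7): code 0001 → (6.700,7.000)–(6.000,7.744)
total: 14 segments, chained into 1 closed loop(s), length Σ = 11.368991

segments=14 loops=1 length=11.369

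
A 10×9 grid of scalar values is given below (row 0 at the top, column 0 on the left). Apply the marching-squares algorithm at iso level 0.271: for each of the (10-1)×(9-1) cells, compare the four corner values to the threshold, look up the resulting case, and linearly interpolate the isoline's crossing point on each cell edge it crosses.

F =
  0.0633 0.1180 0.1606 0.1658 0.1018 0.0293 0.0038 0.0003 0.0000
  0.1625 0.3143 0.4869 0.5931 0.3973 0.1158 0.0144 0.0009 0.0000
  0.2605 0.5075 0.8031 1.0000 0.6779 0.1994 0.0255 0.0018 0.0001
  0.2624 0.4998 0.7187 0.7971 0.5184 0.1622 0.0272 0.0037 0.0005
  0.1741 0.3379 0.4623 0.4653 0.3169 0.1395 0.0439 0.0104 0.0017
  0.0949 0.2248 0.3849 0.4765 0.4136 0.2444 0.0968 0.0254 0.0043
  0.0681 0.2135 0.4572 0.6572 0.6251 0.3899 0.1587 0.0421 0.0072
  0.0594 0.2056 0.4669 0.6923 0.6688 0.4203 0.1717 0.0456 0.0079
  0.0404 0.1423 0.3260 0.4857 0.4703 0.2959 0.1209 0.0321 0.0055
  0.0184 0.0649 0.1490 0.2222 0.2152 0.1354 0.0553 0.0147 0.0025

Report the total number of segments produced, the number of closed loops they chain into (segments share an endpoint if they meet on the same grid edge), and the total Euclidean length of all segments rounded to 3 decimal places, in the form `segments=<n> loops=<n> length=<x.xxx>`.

cell (0,0): code 0100 → (0.779,1.000)–(1.000,0.715)
cell (0,1): code 1100 → (0.338,2.000)–(0.779,1.000)
cell (0,2): code 1100 → (0.246,3.000)–(0.338,2.000)
cell (0,3): code 1100 → (0.573,4.000)–(0.246,3.000)
cell (0,4): code 1000 → (1.000,4.449)–(0.573,4.000)
cell (1,0): code 0110 → (1.000,0.715)–(2.000,0.043)
cell (1,4): code 1001 → (2.000,4.850)–(1.000,4.449)
cell (2,0): code 0110 → (2.000,0.043)–(3.000,0.036)
cell (2,4): code 1001 → (3.000,4.695)–(2.000,4.850)
cell (3,0): code 0110 → (3.000,0.036)–(4.000,0.592)
cell (3,4): code 1001 → (4.000,4.259)–(3.000,4.695)
cell (4,0): code 0010 → (4.000,0.592)–(4.592,1.000)
cell (4,1): code 0111 → (4.592,1.000)–(5.000,1.289)
cell (4,4): code 1001 → (5.000,4.843)–(4.000,4.259)
cell (5,1): code 0110 → (5.000,1.289)–(6.000,1.236)
cell (5,4): code 1101 → (5.183,5.000)–(5.000,4.843)
cell (5,5): code 1000 → (6.000,5.514)–(5.183,5.000)
cell (6,1): code 0110 → (6.000,1.236)–(7.000,1.250)
cell (6,5): code 1001 → (7.000,5.601)–(6.000,5.514)
cell (7,1): code 0110 → (7.000,1.250)–(8.000,1.701)
cell (7,5): code 1001 → (8.000,5.142)–(7.000,5.601)
cell (8,1): code 0010 → (8.000,1.701)–(8.311,2.000)
cell (8,2): code 0011 → (8.311,2.000)–(8.815,3.000)
cell (8,3): code 0011 → (8.815,3.000)–(8.781,4.000)
cell (8,4): code 0011 → (8.781,4.000)–(8.155,5.000)
cell (8,5): code 0001 → (8.155,5.000)–(8.000,5.142)
total: 26 segments, chained into 1 closed loop(s), length Σ = 23.386636

segments=26 loops=1 length=23.387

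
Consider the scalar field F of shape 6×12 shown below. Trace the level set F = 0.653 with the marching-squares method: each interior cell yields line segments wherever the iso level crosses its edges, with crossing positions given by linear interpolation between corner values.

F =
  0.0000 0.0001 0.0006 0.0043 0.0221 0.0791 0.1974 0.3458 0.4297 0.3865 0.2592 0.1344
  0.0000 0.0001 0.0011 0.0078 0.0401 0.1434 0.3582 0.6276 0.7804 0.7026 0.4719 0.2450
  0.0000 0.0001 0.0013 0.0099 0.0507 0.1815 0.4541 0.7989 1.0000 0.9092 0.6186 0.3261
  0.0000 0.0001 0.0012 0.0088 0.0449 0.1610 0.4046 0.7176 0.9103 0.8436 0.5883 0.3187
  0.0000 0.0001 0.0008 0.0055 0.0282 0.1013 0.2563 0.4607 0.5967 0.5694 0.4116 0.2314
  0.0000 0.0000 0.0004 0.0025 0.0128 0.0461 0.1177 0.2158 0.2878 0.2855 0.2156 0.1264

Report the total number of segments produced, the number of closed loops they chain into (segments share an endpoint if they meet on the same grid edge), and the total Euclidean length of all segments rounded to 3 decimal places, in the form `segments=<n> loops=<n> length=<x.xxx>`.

segments=12 loops=1 length=10.108

cell (0,7): code 0100 → (0.637,8.000)–(1.000,7.166)
cell (0,8): code 1100 → (0.843,9.000)–(0.637,8.000)
cell (0,9): code 1000 → (1.000,9.215)–(0.843,9.000)
cell (1,6): code 0100 → (1.148,7.000)–(2.000,6.577)
cell (1,7): code 1110 → (1.000,7.166)–(1.148,7.000)
cell (1,9): code 1001 → (2.000,9.882)–(1.000,9.215)
cell (2,6): code 0110 → (2.000,6.577)–(3.000,6.794)
cell (2,9): code 1001 → (3.000,9.747)–(2.000,9.882)
cell (3,6): code 0010 → (3.000,6.794)–(3.251,7.000)
cell (3,7): code 0011 → (3.251,7.000)–(3.820,8.000)
cell (3,8): code 0011 → (3.820,8.000)–(3.695,9.000)
cell (3,9): code 0001 → (3.695,9.000)–(3.000,9.747)
total: 12 segments, chained into 1 closed loop(s), length Σ = 10.108403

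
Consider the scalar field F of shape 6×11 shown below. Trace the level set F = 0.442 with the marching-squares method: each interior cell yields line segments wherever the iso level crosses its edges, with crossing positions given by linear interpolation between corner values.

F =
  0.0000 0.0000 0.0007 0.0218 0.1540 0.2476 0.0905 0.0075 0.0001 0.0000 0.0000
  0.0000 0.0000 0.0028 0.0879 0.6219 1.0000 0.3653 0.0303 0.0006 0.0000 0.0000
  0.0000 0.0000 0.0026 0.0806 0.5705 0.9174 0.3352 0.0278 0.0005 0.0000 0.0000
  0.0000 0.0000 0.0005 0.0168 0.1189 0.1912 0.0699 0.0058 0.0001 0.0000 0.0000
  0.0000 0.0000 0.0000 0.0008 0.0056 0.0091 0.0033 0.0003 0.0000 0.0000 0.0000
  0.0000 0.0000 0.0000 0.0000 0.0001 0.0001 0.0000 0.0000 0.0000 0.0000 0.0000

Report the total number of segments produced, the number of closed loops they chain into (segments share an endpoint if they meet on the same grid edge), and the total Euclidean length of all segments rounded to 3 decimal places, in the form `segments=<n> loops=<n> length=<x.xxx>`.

cell (0,3): code 0100 → (0.616,4.000)–(1.000,3.663)
cell (0,4): code 1100 → (0.258,5.000)–(0.616,4.000)
cell (0,5): code 1000 → (1.000,5.879)–(0.258,5.000)
cell (1,3): code 0110 → (1.000,3.663)–(2.000,3.738)
cell (1,5): code 1001 → (2.000,5.817)–(1.000,5.879)
cell (2,3): code 0010 → (2.000,3.738)–(2.285,4.000)
cell (2,4): code 0011 → (2.285,4.000)–(2.655,5.000)
cell (2,5): code 0001 → (2.655,5.000)–(2.000,5.817)
total: 8 segments, chained into 1 closed loop(s), length Σ = 7.227841

segments=8 loops=1 length=7.228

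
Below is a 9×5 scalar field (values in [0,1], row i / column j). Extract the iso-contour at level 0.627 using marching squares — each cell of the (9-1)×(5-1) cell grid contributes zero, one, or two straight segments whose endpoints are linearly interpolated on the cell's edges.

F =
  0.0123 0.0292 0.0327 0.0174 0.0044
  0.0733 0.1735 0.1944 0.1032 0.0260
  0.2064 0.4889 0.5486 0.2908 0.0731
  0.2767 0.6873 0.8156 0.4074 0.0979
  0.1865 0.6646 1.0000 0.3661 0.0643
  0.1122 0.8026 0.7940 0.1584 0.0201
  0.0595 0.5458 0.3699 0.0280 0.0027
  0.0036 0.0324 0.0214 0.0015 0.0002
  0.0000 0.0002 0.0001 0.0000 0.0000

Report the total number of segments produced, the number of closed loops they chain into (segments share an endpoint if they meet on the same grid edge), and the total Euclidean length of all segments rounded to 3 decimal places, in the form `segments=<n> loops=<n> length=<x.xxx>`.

cell (2,0): code 0100 → (2.696,1.000)–(3.000,0.853)
cell (2,1): code 1100 → (2.294,2.000)–(2.696,1.000)
cell (2,2): code 1000 → (3.000,2.462)–(2.294,2.000)
cell (3,0): code 0110 → (3.000,0.853)–(4.000,0.921)
cell (3,2): code 1001 → (4.000,2.588)–(3.000,2.462)
cell (4,0): code 0110 → (4.000,0.921)–(5.000,0.746)
cell (4,2): code 1001 → (5.000,2.263)–(4.000,2.588)
cell (5,0): code 0010 → (5.000,0.746)–(5.684,1.000)
cell (5,1): code 0011 → (5.684,1.000)–(5.394,2.000)
cell (5,2): code 0001 → (5.394,2.000)–(5.000,2.263)
total: 10 segments, chained into 1 closed loop(s), length Σ = 8.581004

segments=10 loops=1 length=8.581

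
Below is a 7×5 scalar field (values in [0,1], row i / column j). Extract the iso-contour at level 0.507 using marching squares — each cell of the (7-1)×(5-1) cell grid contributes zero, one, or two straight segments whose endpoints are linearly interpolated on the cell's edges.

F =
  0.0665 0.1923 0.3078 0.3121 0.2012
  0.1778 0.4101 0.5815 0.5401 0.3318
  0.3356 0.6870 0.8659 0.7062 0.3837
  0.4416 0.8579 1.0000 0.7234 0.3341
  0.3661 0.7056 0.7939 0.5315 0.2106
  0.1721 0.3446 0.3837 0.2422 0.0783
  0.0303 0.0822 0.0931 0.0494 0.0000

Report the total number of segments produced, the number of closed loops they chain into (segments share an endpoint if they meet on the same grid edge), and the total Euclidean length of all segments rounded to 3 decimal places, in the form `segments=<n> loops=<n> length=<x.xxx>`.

cell (0,1): code 0100 → (0.728,2.000)–(1.000,1.565)
cell (0,2): code 1100 → (0.855,3.000)–(0.728,2.000)
cell (0,3): code 1000 → (1.000,3.159)–(0.855,3.000)
cell (1,0): code 0100 → (1.350,1.000)–(2.000,0.488)
cell (1,1): code 1110 → (1.000,1.565)–(1.350,1.000)
cell (1,3): code 1001 → (2.000,3.618)–(1.000,3.159)
cell (2,0): code 0110 → (2.000,0.488)–(3.000,0.157)
cell (2,3): code 1001 → (3.000,3.556)–(2.000,3.618)
cell (3,0): code 0110 → (3.000,0.157)–(4.000,0.415)
cell (3,3): code 1001 → (4.000,3.076)–(3.000,3.556)
cell (4,0): code 0010 → (4.000,0.415)–(4.550,1.000)
cell (4,1): code 0011 → (4.550,1.000)–(4.699,2.000)
cell (4,2): code 0011 → (4.699,2.000)–(4.085,3.000)
cell (4,3): code 0001 → (4.085,3.000)–(4.000,3.076)
total: 14 segments, chained into 1 closed loop(s), length Σ = 11.627723

segments=14 loops=1 length=11.628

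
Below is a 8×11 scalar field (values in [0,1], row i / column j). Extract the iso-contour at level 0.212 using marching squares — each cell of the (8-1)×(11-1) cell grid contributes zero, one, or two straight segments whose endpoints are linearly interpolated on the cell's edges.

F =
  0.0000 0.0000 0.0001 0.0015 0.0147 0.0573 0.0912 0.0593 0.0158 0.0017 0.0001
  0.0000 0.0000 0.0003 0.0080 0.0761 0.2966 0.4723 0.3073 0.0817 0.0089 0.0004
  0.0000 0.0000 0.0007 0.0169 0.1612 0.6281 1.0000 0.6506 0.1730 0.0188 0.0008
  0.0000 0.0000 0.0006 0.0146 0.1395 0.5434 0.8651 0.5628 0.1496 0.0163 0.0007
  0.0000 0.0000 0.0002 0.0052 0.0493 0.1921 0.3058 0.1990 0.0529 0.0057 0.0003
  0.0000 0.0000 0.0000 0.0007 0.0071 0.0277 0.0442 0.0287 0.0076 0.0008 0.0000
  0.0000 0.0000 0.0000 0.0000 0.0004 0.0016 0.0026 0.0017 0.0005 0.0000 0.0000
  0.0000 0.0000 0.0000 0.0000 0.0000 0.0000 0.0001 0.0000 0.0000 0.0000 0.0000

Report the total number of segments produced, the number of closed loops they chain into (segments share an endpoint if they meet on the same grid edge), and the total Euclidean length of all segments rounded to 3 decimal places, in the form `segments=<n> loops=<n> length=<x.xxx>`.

segments=14 loops=1 length=12.126

cell (0,4): code 0100 → (0.646,5.000)–(1.000,4.616)
cell (0,5): code 1100 → (0.317,6.000)–(0.646,5.000)
cell (0,6): code 1100 → (0.616,7.000)–(0.317,6.000)
cell (0,7): code 1000 → (1.000,7.422)–(0.616,7.000)
cell (1,4): code 0110 → (1.000,4.616)–(2.000,4.109)
cell (1,7): code 1001 → (2.000,7.918)–(1.000,7.422)
cell (2,4): code 0110 → (2.000,4.109)–(3.000,4.179)
cell (2,7): code 1001 → (3.000,7.849)–(2.000,7.918)
cell (3,4): code 0010 → (3.000,4.179)–(3.943,5.000)
cell (3,5): code 0111 → (3.943,5.000)–(4.000,5.175)
cell (3,6): code 1011 → (4.000,6.878)–(3.964,7.000)
cell (3,7): code 0001 → (3.964,7.000)–(3.000,7.849)
cell (4,5): code 0010 → (4.000,5.175)–(4.359,6.000)
cell (4,6): code 0001 → (4.359,6.000)–(4.000,6.878)
total: 14 segments, chained into 1 closed loop(s), length Σ = 12.125872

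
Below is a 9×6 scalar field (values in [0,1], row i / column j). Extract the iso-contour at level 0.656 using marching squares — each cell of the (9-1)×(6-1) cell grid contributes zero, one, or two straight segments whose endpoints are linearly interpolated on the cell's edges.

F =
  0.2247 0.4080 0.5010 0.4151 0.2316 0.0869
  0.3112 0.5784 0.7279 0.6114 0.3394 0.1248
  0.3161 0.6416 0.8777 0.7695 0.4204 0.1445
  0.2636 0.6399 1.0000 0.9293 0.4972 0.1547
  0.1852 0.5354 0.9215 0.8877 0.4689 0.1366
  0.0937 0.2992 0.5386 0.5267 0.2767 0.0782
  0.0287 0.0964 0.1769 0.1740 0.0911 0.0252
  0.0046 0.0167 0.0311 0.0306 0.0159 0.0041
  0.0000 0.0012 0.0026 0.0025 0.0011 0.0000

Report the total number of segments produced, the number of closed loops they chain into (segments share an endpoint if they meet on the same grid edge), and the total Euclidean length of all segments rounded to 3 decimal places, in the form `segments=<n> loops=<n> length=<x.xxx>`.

segments=12 loops=1 length=10.543

cell (0,1): code 0100 → (0.683,2.000)–(1.000,1.519)
cell (0,2): code 1000 → (1.000,2.617)–(0.683,2.000)
cell (1,1): code 0110 → (1.000,1.519)–(2.000,1.061)
cell (1,2): code 1101 → (1.282,3.000)–(1.000,2.617)
cell (1,3): code 1000 → (2.000,3.325)–(1.282,3.000)
cell (2,1): code 0110 → (2.000,1.061)–(3.000,1.045)
cell (2,3): code 1001 → (3.000,3.632)–(2.000,3.325)
cell (3,1): code 0110 → (3.000,1.045)–(4.000,1.312)
cell (3,3): code 1001 → (4.000,3.553)–(3.000,3.632)
cell (4,1): code 0010 → (4.000,1.312)–(4.693,2.000)
cell (4,2): code 0011 → (4.693,2.000)–(4.642,3.000)
cell (4,3): code 0001 → (4.642,3.000)–(4.000,3.553)
total: 12 segments, chained into 1 closed loop(s), length Σ = 10.543144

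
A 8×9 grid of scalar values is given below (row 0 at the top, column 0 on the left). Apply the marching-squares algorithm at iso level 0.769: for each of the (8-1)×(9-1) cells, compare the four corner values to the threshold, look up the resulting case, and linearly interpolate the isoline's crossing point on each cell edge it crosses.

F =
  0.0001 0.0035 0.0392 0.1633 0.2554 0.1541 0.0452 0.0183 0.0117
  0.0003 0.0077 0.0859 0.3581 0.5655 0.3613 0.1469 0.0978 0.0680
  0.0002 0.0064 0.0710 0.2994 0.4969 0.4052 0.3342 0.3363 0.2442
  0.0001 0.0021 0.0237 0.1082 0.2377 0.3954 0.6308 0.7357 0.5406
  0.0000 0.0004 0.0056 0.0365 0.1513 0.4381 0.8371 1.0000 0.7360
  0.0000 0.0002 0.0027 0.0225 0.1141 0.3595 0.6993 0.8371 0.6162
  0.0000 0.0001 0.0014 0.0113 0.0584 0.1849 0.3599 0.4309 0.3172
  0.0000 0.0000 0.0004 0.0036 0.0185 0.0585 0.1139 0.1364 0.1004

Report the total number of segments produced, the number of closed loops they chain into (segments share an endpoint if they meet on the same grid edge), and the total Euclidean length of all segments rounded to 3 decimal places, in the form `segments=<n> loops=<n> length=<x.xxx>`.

segments=8 loops=1 length=6.007

cell (3,5): code 0100 → (3.670,6.000)–(4.000,5.829)
cell (3,6): code 1100 → (3.126,7.000)–(3.670,6.000)
cell (3,7): code 1000 → (4.000,7.875)–(3.126,7.000)
cell (4,5): code 0010 → (4.000,5.829)–(4.494,6.000)
cell (4,6): code 0111 → (4.494,6.000)–(5.000,6.506)
cell (4,7): code 1001 → (5.000,7.308)–(4.000,7.875)
cell (5,6): code 0010 → (5.000,6.506)–(5.168,7.000)
cell (5,7): code 0001 → (5.168,7.000)–(5.000,7.308)
total: 8 segments, chained into 1 closed loop(s), length Σ = 6.007050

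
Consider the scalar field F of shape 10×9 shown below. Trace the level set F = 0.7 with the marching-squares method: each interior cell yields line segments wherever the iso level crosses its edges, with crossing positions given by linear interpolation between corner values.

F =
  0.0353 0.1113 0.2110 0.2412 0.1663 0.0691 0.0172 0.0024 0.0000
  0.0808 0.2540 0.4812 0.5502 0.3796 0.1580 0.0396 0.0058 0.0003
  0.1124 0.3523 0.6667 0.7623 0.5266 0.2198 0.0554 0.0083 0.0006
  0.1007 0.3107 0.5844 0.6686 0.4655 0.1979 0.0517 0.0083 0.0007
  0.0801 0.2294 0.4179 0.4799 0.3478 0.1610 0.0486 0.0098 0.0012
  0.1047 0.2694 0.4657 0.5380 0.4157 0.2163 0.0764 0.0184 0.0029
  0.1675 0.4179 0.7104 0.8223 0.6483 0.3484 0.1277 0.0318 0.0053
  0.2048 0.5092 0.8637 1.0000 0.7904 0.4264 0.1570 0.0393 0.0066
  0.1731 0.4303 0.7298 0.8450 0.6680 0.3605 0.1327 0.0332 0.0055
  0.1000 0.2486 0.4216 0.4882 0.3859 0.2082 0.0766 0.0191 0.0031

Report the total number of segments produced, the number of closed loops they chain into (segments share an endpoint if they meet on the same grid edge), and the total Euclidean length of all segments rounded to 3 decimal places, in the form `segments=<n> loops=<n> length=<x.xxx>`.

segments=16 loops=2 length=11.209

cell (1,2): code 0100 → (1.706,3.000)–(2.000,2.348)
cell (1,3): code 1000 → (2.000,3.264)–(1.706,3.000)
cell (2,2): code 0010 → (2.000,2.348)–(2.665,3.000)
cell (2,3): code 0001 → (2.665,3.000)–(2.000,3.264)
cell (5,1): code 0100 → (5.957,2.000)–(6.000,1.964)
cell (5,2): code 1100 → (5.570,3.000)–(5.957,2.000)
cell (5,3): code 1000 → (6.000,3.703)–(5.570,3.000)
cell (6,1): code 0110 → (6.000,1.964)–(7.000,1.538)
cell (6,3): code 1101 → (6.364,4.000)–(6.000,3.703)
cell (6,4): code 1000 → (7.000,4.248)–(6.364,4.000)
cell (7,1): code 0110 → (7.000,1.538)–(8.000,1.901)
cell (7,3): code 1011 → (8.000,3.819)–(7.739,4.000)
cell (7,4): code 0001 → (7.739,4.000)–(7.000,4.248)
cell (8,1): code 0010 → (8.000,1.901)–(8.097,2.000)
cell (8,2): code 0011 → (8.097,2.000)–(8.406,3.000)
cell (8,3): code 0001 → (8.406,3.000)–(8.000,3.819)
total: 16 segments, chained into 2 closed loop(s), length Σ = 11.208897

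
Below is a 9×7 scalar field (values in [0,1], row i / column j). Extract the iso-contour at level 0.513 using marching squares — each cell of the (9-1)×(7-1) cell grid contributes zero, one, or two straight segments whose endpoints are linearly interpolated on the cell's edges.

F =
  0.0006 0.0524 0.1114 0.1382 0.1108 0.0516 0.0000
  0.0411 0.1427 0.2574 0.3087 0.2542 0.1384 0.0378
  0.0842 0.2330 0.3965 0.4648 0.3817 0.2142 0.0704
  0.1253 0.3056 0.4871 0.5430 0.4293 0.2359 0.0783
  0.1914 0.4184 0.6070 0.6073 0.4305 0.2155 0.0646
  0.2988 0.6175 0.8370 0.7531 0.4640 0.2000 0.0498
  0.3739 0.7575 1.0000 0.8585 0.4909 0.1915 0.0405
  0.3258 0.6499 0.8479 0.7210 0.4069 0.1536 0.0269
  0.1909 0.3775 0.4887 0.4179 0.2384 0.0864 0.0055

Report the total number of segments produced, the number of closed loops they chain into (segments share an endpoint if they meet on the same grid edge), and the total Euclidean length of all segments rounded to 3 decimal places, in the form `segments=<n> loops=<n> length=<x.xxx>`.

segments=16 loops=1 length=13.796

cell (2,2): code 0100 → (2.616,3.000)–(3.000,2.463)
cell (2,3): code 1000 → (3.000,3.264)–(2.616,3.000)
cell (3,1): code 0100 → (3.216,2.000)–(4.000,1.502)
cell (3,2): code 1110 → (3.000,2.463)–(3.216,2.000)
cell (3,3): code 1001 → (4.000,3.533)–(3.000,3.264)
cell (4,0): code 0100 → (4.475,1.000)–(5.000,0.672)
cell (4,1): code 1110 → (4.000,1.502)–(4.475,1.000)
cell (4,3): code 1001 → (5.000,3.831)–(4.000,3.533)
cell (5,0): code 0110 → (5.000,0.672)–(6.000,0.363)
cell (5,3): code 1001 → (6.000,3.940)–(5.000,3.831)
cell (6,0): code 0110 → (6.000,0.363)–(7.000,0.578)
cell (6,3): code 1001 → (7.000,3.662)–(6.000,3.940)
cell (7,0): code 0010 → (7.000,0.578)–(7.503,1.000)
cell (7,1): code 0011 → (7.503,1.000)–(7.932,2.000)
cell (7,2): code 0011 → (7.932,2.000)–(7.686,3.000)
cell (7,3): code 0001 → (7.686,3.000)–(7.000,3.662)
total: 16 segments, chained into 1 closed loop(s), length Σ = 13.796057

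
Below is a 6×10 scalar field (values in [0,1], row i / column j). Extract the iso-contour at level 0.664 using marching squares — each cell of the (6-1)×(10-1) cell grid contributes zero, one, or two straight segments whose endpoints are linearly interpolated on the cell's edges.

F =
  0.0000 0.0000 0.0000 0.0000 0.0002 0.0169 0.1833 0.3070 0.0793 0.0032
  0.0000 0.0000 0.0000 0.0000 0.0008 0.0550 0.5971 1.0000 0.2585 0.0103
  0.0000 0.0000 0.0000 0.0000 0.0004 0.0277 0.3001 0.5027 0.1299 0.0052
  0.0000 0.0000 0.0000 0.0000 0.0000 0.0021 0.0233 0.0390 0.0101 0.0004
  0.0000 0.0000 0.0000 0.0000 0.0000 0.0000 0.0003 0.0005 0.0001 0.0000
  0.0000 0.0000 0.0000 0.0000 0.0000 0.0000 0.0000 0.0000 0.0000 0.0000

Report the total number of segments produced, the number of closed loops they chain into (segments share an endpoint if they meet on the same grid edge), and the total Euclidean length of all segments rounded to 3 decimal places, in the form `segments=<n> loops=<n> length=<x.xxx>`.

segments=4 loops=1 length=3.515

cell (0,6): code 0100 → (0.515,7.000)–(1.000,6.166)
cell (0,7): code 1000 → (1.000,7.453)–(0.515,7.000)
cell (1,6): code 0010 → (1.000,6.166)–(1.676,7.000)
cell (1,7): code 0001 → (1.676,7.000)–(1.000,7.453)
total: 4 segments, chained into 1 closed loop(s), length Σ = 3.515122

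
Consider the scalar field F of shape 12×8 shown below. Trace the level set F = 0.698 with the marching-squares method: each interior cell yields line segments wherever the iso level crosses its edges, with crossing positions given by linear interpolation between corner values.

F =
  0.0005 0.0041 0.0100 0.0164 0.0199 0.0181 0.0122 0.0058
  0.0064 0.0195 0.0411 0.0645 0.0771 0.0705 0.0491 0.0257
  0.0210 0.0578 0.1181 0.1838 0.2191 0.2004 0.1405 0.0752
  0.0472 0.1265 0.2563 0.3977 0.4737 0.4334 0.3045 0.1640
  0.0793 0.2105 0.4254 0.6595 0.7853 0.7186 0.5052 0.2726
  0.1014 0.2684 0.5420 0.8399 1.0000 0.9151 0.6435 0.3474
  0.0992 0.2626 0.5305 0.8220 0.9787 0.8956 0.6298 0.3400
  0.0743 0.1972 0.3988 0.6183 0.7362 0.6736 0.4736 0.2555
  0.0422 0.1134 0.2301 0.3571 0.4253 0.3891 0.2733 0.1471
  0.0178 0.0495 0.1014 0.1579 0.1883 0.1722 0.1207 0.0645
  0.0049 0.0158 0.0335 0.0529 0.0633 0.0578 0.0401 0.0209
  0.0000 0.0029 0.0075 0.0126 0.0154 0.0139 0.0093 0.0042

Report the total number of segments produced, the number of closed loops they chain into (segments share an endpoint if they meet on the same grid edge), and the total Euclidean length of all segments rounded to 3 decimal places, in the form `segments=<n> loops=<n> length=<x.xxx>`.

segments=14 loops=1 length=10.466

cell (3,3): code 0100 → (3.720,4.000)–(4.000,3.306)
cell (3,4): code 1100 → (3.928,5.000)–(3.720,4.000)
cell (3,5): code 1000 → (4.000,5.097)–(3.928,5.000)
cell (4,2): code 0100 → (4.213,3.000)–(5.000,2.524)
cell (4,3): code 1110 → (4.000,3.306)–(4.213,3.000)
cell (4,5): code 1001 → (5.000,5.799)–(4.000,5.097)
cell (5,2): code 0110 → (5.000,2.524)–(6.000,2.575)
cell (5,5): code 1001 → (6.000,5.743)–(5.000,5.799)
cell (6,2): code 0010 → (6.000,2.575)–(6.609,3.000)
cell (6,3): code 0111 → (6.609,3.000)–(7.000,3.676)
cell (6,4): code 1011 → (7.000,4.610)–(6.890,5.000)
cell (6,5): code 0001 → (6.890,5.000)–(6.000,5.743)
cell (7,3): code 0010 → (7.000,3.676)–(7.123,4.000)
cell (7,4): code 0001 → (7.123,4.000)–(7.000,4.610)
total: 14 segments, chained into 1 closed loop(s), length Σ = 10.465513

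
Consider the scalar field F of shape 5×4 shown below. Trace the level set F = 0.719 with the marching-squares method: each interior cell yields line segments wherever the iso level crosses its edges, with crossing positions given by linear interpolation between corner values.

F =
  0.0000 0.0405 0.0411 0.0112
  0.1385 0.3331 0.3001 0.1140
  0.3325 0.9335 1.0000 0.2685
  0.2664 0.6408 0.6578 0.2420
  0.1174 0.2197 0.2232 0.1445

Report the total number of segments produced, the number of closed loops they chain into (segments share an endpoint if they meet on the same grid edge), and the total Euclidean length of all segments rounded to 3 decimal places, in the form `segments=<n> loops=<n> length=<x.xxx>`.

cell (1,0): code 0100 → (1.643,1.000)–(2.000,0.643)
cell (1,1): code 1100 → (1.599,2.000)–(1.643,1.000)
cell (1,2): code 1000 → (2.000,2.384)–(1.599,2.000)
cell (2,0): code 0010 → (2.000,0.643)–(2.733,1.000)
cell (2,1): code 0011 → (2.733,1.000)–(2.821,2.000)
cell (2,2): code 0001 → (2.821,2.000)–(2.000,2.384)
total: 6 segments, chained into 1 closed loop(s), length Σ = 4.787211

segments=6 loops=1 length=4.787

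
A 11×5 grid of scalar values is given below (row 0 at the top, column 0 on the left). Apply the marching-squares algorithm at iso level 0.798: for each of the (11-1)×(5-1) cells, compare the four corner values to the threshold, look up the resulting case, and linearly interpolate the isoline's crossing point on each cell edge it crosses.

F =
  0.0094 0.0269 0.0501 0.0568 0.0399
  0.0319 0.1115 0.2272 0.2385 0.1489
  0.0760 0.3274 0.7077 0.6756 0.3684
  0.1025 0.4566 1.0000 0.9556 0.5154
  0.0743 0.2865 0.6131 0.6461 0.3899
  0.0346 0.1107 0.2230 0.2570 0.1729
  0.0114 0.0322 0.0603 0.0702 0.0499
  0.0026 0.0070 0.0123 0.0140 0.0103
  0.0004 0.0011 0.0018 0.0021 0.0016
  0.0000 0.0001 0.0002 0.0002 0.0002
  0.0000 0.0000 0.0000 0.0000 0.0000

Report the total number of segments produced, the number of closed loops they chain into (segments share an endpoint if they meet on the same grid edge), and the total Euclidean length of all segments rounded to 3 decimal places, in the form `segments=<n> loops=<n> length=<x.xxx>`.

segments=6 loops=1 length=4.723

cell (2,1): code 0100 → (2.309,2.000)–(3.000,1.628)
cell (2,2): code 1100 → (2.437,3.000)–(2.309,2.000)
cell (2,3): code 1000 → (3.000,3.358)–(2.437,3.000)
cell (3,1): code 0010 → (3.000,1.628)–(3.522,2.000)
cell (3,2): code 0011 → (3.522,2.000)–(3.509,3.000)
cell (3,3): code 0001 → (3.509,3.000)–(3.000,3.358)
total: 6 segments, chained into 1 closed loop(s), length Σ = 4.723436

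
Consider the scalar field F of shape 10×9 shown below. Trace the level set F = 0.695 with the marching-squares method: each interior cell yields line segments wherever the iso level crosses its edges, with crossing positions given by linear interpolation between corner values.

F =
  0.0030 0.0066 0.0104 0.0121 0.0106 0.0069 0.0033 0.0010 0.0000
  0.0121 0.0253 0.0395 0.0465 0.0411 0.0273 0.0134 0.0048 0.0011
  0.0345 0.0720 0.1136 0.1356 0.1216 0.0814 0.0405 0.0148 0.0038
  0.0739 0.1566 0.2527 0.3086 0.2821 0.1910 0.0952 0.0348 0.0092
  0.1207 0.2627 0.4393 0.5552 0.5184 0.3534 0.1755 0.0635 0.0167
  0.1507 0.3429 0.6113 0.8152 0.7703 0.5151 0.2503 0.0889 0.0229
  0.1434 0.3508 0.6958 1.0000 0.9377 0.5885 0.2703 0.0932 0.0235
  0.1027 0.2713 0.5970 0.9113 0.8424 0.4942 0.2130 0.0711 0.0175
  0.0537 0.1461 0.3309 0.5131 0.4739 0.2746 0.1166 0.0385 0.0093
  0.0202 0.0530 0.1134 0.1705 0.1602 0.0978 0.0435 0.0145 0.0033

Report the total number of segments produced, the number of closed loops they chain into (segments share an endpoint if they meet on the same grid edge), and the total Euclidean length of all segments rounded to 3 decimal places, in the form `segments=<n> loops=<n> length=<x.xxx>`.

cell (4,2): code 0100 → (4.538,3.000)–(5.000,2.410)
cell (4,3): code 1100 → (4.701,4.000)–(4.538,3.000)
cell (4,4): code 1000 → (5.000,4.295)–(4.701,4.000)
cell (5,1): code 0100 → (5.991,2.000)–(6.000,1.998)
cell (5,2): code 1110 → (5.000,2.410)–(5.991,2.000)
cell (5,4): code 1001 → (6.000,4.695)–(5.000,4.295)
cell (6,1): code 0010 → (6.000,1.998)–(6.008,2.000)
cell (6,2): code 0111 → (6.008,2.000)–(7.000,2.312)
cell (6,4): code 1001 → (7.000,4.423)–(6.000,4.695)
cell (7,2): code 0010 → (7.000,2.312)–(7.543,3.000)
cell (7,3): code 0011 → (7.543,3.000)–(7.400,4.000)
cell (7,4): code 0001 → (7.400,4.000)–(7.000,4.423)
total: 12 segments, chained into 1 closed loop(s), length Σ = 8.895211

segments=12 loops=1 length=8.895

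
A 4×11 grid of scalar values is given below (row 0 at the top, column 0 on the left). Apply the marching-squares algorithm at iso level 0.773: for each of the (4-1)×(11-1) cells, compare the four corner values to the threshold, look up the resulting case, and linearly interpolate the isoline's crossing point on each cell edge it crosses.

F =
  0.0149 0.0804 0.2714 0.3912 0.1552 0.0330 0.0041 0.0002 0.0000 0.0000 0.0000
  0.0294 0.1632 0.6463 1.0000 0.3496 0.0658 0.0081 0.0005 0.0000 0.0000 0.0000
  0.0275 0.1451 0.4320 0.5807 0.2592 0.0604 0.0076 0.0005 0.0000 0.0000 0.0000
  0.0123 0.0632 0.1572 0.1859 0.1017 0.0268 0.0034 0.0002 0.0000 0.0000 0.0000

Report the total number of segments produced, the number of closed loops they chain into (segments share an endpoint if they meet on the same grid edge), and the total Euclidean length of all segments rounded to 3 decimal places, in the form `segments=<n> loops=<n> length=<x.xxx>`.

segments=4 loops=1 length=2.737

cell (0,2): code 0100 → (0.627,3.000)–(1.000,2.358)
cell (0,3): code 1000 → (1.000,3.349)–(0.627,3.000)
cell (1,2): code 0010 → (1.000,2.358)–(1.541,3.000)
cell (1,3): code 0001 → (1.541,3.000)–(1.000,3.349)
total: 4 segments, chained into 1 closed loop(s), length Σ = 2.736725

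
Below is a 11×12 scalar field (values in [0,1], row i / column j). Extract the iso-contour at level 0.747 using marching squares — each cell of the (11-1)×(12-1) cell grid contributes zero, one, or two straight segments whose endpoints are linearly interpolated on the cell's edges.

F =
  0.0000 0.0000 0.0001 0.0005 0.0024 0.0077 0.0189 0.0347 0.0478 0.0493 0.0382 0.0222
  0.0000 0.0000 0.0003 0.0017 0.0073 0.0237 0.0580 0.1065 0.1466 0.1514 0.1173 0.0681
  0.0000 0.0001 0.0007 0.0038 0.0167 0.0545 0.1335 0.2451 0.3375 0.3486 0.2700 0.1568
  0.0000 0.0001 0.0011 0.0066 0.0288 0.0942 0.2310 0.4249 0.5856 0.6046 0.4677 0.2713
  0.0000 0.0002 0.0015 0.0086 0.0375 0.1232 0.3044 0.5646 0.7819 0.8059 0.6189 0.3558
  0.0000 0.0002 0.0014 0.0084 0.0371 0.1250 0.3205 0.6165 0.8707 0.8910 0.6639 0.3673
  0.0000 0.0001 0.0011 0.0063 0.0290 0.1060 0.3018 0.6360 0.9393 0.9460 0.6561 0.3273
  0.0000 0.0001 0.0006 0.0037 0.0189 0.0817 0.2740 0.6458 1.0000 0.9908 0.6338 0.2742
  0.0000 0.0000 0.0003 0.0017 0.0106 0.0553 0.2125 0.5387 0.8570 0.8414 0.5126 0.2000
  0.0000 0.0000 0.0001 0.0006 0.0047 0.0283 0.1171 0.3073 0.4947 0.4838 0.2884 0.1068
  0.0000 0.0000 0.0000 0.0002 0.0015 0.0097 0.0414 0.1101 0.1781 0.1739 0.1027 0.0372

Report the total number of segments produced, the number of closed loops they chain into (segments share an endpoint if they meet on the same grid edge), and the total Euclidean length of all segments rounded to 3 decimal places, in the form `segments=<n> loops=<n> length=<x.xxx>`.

cell (3,7): code 0100 → (3.822,8.000)–(4.000,7.839)
cell (3,8): code 1100 → (3.707,9.000)–(3.822,8.000)
cell (3,9): code 1000 → (4.000,9.315)–(3.707,9.000)
cell (4,7): code 0110 → (4.000,7.839)–(5.000,7.513)
cell (4,9): code 1001 → (5.000,9.634)–(4.000,9.315)
cell (5,7): code 0110 → (5.000,7.513)–(6.000,7.366)
cell (5,9): code 1001 → (6.000,9.686)–(5.000,9.634)
cell (6,7): code 0110 → (6.000,7.366)–(7.000,7.286)
cell (6,9): code 1001 → (7.000,9.683)–(6.000,9.686)
cell (7,7): code 0110 → (7.000,7.286)–(8.000,7.654)
cell (7,9): code 1001 → (8.000,9.287)–(7.000,9.683)
cell (8,7): code 0010 → (8.000,7.654)–(8.304,8.000)
cell (8,8): code 0011 → (8.304,8.000)–(8.264,9.000)
cell (8,9): code 0001 → (8.264,9.000)–(8.000,9.287)
total: 14 segments, chained into 1 closed loop(s), length Σ = 11.785055

segments=14 loops=1 length=11.785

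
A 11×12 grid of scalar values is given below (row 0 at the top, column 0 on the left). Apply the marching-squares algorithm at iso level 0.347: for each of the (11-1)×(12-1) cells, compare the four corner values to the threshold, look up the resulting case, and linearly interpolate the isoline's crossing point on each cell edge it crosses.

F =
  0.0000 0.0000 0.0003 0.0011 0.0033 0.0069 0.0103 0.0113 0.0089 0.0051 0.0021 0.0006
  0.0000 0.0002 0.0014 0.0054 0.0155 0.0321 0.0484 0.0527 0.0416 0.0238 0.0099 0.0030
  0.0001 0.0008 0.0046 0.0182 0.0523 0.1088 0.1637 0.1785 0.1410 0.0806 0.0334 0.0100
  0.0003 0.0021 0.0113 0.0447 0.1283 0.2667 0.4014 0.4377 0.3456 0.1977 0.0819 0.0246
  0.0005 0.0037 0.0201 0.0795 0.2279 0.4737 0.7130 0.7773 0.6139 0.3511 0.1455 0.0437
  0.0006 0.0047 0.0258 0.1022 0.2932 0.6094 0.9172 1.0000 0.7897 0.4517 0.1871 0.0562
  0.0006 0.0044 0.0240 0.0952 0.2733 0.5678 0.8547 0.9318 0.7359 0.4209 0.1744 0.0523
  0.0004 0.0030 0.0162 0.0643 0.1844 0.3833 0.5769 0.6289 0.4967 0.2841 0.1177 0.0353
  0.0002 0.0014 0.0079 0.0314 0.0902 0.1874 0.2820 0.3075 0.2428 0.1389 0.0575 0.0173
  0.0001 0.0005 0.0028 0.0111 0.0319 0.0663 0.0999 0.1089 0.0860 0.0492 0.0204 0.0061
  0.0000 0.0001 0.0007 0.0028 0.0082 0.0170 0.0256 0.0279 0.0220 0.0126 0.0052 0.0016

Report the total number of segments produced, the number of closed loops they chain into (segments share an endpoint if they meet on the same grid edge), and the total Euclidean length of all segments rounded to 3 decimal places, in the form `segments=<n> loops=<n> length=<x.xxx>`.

segments=20 loops=1 length=16.295

cell (2,5): code 0100 → (2.771,6.000)–(3.000,5.596)
cell (2,6): code 1100 → (2.650,7.000)–(2.771,6.000)
cell (2,7): code 1000 → (3.000,7.985)–(2.650,7.000)
cell (3,4): code 0100 → (3.388,5.000)–(4.000,4.485)
cell (3,5): code 1110 → (3.000,5.596)–(3.388,5.000)
cell (3,7): code 1101 → (3.005,8.000)–(3.000,7.985)
cell (3,8): code 1100 → (3.973,9.000)–(3.005,8.000)
cell (3,9): code 1000 → (4.000,9.020)–(3.973,9.000)
cell (4,4): code 0110 → (4.000,4.485)–(5.000,4.170)
cell (4,9): code 1001 → (5.000,9.396)–(4.000,9.020)
cell (5,4): code 0110 → (5.000,4.170)–(6.000,4.250)
cell (5,9): code 1001 → (6.000,9.300)–(5.000,9.396)
cell (6,4): code 0110 → (6.000,4.250)–(7.000,4.817)
cell (6,8): code 1011 → (7.000,8.704)–(6.540,9.000)
cell (6,9): code 0001 → (6.540,9.000)–(6.000,9.300)
cell (7,4): code 0010 → (7.000,4.817)–(7.185,5.000)
cell (7,5): code 0011 → (7.185,5.000)–(7.780,6.000)
cell (7,6): code 0011 → (7.780,6.000)–(7.877,7.000)
cell (7,7): code 0011 → (7.877,7.000)–(7.590,8.000)
cell (7,8): code 0001 → (7.590,8.000)–(7.000,8.704)
total: 20 segments, chained into 1 closed loop(s), length Σ = 16.294856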